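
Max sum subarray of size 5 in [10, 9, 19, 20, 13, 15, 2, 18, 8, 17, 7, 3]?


[0:5]: 71
[1:6]: 76
[2:7]: 69
[3:8]: 68
[4:9]: 56
[5:10]: 60
[6:11]: 52
[7:12]: 53

Max: 76 at [1:6]


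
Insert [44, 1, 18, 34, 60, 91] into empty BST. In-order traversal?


Insert 44: root
Insert 1: L from 44
Insert 18: L from 44 -> R from 1
Insert 34: L from 44 -> R from 1 -> R from 18
Insert 60: R from 44
Insert 91: R from 44 -> R from 60

In-order: [1, 18, 34, 44, 60, 91]


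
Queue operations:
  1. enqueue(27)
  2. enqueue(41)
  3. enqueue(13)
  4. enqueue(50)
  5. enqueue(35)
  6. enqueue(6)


enqueue(27) -> [27]
enqueue(41) -> [27, 41]
enqueue(13) -> [27, 41, 13]
enqueue(50) -> [27, 41, 13, 50]
enqueue(35) -> [27, 41, 13, 50, 35]
enqueue(6) -> [27, 41, 13, 50, 35, 6]

Final queue: [27, 41, 13, 50, 35, 6]


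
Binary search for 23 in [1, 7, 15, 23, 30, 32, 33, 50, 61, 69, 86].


Step 1: lo=0, hi=10, mid=5, val=32
Step 2: lo=0, hi=4, mid=2, val=15
Step 3: lo=3, hi=4, mid=3, val=23

Found at index 3


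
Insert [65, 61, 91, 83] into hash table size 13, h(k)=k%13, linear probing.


Insert 65: h=0 -> slot 0
Insert 61: h=9 -> slot 9
Insert 91: h=0, 1 probes -> slot 1
Insert 83: h=5 -> slot 5

Table: [65, 91, None, None, None, 83, None, None, None, 61, None, None, None]


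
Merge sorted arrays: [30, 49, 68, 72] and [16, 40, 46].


Take 16 from B
Take 30 from A
Take 40 from B
Take 46 from B

Merged: [16, 30, 40, 46, 49, 68, 72]


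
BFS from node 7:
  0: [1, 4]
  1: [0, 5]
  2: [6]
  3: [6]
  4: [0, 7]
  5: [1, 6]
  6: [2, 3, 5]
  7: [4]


Visit 7, enqueue [4]
Visit 4, enqueue [0]
Visit 0, enqueue [1]
Visit 1, enqueue [5]
Visit 5, enqueue [6]
Visit 6, enqueue [2, 3]
Visit 2, enqueue []
Visit 3, enqueue []

BFS order: [7, 4, 0, 1, 5, 6, 2, 3]


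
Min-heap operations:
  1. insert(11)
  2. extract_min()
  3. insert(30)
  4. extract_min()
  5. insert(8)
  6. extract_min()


insert(11) -> [11]
extract_min()->11, []
insert(30) -> [30]
extract_min()->30, []
insert(8) -> [8]
extract_min()->8, []

Final heap: []


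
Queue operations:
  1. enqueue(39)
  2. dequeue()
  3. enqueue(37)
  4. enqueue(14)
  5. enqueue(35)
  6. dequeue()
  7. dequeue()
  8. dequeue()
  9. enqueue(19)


enqueue(39) -> [39]
dequeue()->39, []
enqueue(37) -> [37]
enqueue(14) -> [37, 14]
enqueue(35) -> [37, 14, 35]
dequeue()->37, [14, 35]
dequeue()->14, [35]
dequeue()->35, []
enqueue(19) -> [19]

Final queue: [19]


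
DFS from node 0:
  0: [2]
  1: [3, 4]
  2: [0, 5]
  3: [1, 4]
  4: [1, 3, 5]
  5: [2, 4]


Visit 0, push [2]
Visit 2, push [5]
Visit 5, push [4]
Visit 4, push [3, 1]
Visit 1, push [3]
Visit 3, push []

DFS order: [0, 2, 5, 4, 1, 3]


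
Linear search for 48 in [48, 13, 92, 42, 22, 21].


i=0: 48==48 found!

Found at 0, 1 comps


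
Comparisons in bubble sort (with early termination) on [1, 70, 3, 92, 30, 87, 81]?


Algorithm: bubble sort (with early termination)
Input: [1, 70, 3, 92, 30, 87, 81]
Sorted: [1, 3, 30, 70, 81, 87, 92]

15


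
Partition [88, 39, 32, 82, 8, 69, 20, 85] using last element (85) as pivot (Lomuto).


Pivot: 85
  39 <= 85: swap -> [39, 88, 32, 82, 8, 69, 20, 85]
  32 <= 85: swap -> [39, 32, 88, 82, 8, 69, 20, 85]
  82 <= 85: swap -> [39, 32, 82, 88, 8, 69, 20, 85]
  8 <= 85: swap -> [39, 32, 82, 8, 88, 69, 20, 85]
  69 <= 85: swap -> [39, 32, 82, 8, 69, 88, 20, 85]
  20 <= 85: swap -> [39, 32, 82, 8, 69, 20, 88, 85]
Place pivot at 6: [39, 32, 82, 8, 69, 20, 85, 88]

Partitioned: [39, 32, 82, 8, 69, 20, 85, 88]


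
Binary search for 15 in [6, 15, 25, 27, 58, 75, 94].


Step 1: lo=0, hi=6, mid=3, val=27
Step 2: lo=0, hi=2, mid=1, val=15

Found at index 1


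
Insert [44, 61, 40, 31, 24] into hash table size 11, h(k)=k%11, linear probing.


Insert 44: h=0 -> slot 0
Insert 61: h=6 -> slot 6
Insert 40: h=7 -> slot 7
Insert 31: h=9 -> slot 9
Insert 24: h=2 -> slot 2

Table: [44, None, 24, None, None, None, 61, 40, None, 31, None]


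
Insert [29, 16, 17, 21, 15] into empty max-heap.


Insert 29: [29]
Insert 16: [29, 16]
Insert 17: [29, 16, 17]
Insert 21: [29, 21, 17, 16]
Insert 15: [29, 21, 17, 16, 15]

Final heap: [29, 21, 17, 16, 15]


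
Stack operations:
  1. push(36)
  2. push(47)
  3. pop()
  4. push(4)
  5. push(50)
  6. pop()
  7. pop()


push(36) -> [36]
push(47) -> [36, 47]
pop()->47, [36]
push(4) -> [36, 4]
push(50) -> [36, 4, 50]
pop()->50, [36, 4]
pop()->4, [36]

Final stack: [36]


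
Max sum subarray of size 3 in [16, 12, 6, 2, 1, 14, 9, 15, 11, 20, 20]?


[0:3]: 34
[1:4]: 20
[2:5]: 9
[3:6]: 17
[4:7]: 24
[5:8]: 38
[6:9]: 35
[7:10]: 46
[8:11]: 51

Max: 51 at [8:11]


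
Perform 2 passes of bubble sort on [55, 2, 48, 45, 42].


Initial: [55, 2, 48, 45, 42]
Pass 1: [2, 48, 45, 42, 55] (4 swaps)
Pass 2: [2, 45, 42, 48, 55] (2 swaps)

After 2 passes: [2, 45, 42, 48, 55]


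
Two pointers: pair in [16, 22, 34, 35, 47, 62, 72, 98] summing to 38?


lo=0(16)+hi=7(98)=114
lo=0(16)+hi=6(72)=88
lo=0(16)+hi=5(62)=78
lo=0(16)+hi=4(47)=63
lo=0(16)+hi=3(35)=51
lo=0(16)+hi=2(34)=50
lo=0(16)+hi=1(22)=38

Yes: 16+22=38


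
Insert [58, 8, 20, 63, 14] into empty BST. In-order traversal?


Insert 58: root
Insert 8: L from 58
Insert 20: L from 58 -> R from 8
Insert 63: R from 58
Insert 14: L from 58 -> R from 8 -> L from 20

In-order: [8, 14, 20, 58, 63]


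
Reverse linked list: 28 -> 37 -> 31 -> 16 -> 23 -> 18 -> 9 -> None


Step 1: curr=28, set curr.next=prev(None) | reversed so far: 28
Step 2: curr=37, set curr.next=prev(28) | reversed so far: 37 -> 28
Step 3: curr=31, set curr.next=prev(37) | reversed so far: 31 -> 37 -> 28
Step 4: curr=16, set curr.next=prev(31) | reversed so far: 16 -> 31 -> 37 -> 28
Step 5: curr=23, set curr.next=prev(16) | reversed so far: 23 -> 16 -> 31 -> 37 -> 28
Step 6: curr=18, set curr.next=prev(23) | reversed so far: 18 -> 23 -> 16 -> 31 -> 37 -> 28
Step 7: curr=9, set curr.next=prev(18) | reversed so far: 9 -> 18 -> 23 -> 16 -> 31 -> 37 -> 28

9 -> 18 -> 23 -> 16 -> 31 -> 37 -> 28 -> None


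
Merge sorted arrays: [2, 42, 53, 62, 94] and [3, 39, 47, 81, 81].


Take 2 from A
Take 3 from B
Take 39 from B
Take 42 from A
Take 47 from B
Take 53 from A
Take 62 from A
Take 81 from B
Take 81 from B

Merged: [2, 3, 39, 42, 47, 53, 62, 81, 81, 94]


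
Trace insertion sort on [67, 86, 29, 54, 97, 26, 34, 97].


Initial: [67, 86, 29, 54, 97, 26, 34, 97]
Insert 86: [67, 86, 29, 54, 97, 26, 34, 97]
Insert 29: [29, 67, 86, 54, 97, 26, 34, 97]
Insert 54: [29, 54, 67, 86, 97, 26, 34, 97]
Insert 97: [29, 54, 67, 86, 97, 26, 34, 97]
Insert 26: [26, 29, 54, 67, 86, 97, 34, 97]
Insert 34: [26, 29, 34, 54, 67, 86, 97, 97]
Insert 97: [26, 29, 34, 54, 67, 86, 97, 97]

Sorted: [26, 29, 34, 54, 67, 86, 97, 97]


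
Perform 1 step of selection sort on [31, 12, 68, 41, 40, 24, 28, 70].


Initial: [31, 12, 68, 41, 40, 24, 28, 70]
Step 1: min=12 at 1
  Swap: [12, 31, 68, 41, 40, 24, 28, 70]

After 1 step: [12, 31, 68, 41, 40, 24, 28, 70]


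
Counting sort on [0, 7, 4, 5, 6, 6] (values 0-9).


Input: [0, 7, 4, 5, 6, 6]
Counts: [1, 0, 0, 0, 1, 1, 2, 1, 0, 0]

Sorted: [0, 4, 5, 6, 6, 7]


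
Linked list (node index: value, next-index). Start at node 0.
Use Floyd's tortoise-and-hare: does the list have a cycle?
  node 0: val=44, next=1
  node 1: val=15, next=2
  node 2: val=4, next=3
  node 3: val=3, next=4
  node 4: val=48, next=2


Floyd's tortoise (slow, +1) and hare (fast, +2):
  init: slow=0, fast=0
  step 1: slow=1, fast=2
  step 2: slow=2, fast=4
  step 3: slow=3, fast=3
  slow == fast at node 3: cycle detected

Cycle: yes


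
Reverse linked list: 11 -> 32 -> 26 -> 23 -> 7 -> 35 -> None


Step 1: curr=11, set curr.next=prev(None) | reversed so far: 11
Step 2: curr=32, set curr.next=prev(11) | reversed so far: 32 -> 11
Step 3: curr=26, set curr.next=prev(32) | reversed so far: 26 -> 32 -> 11
Step 4: curr=23, set curr.next=prev(26) | reversed so far: 23 -> 26 -> 32 -> 11
Step 5: curr=7, set curr.next=prev(23) | reversed so far: 7 -> 23 -> 26 -> 32 -> 11
Step 6: curr=35, set curr.next=prev(7) | reversed so far: 35 -> 7 -> 23 -> 26 -> 32 -> 11

35 -> 7 -> 23 -> 26 -> 32 -> 11 -> None


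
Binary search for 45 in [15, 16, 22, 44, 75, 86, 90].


Step 1: lo=0, hi=6, mid=3, val=44
Step 2: lo=4, hi=6, mid=5, val=86
Step 3: lo=4, hi=4, mid=4, val=75

Not found


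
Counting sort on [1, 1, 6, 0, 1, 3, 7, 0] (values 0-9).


Input: [1, 1, 6, 0, 1, 3, 7, 0]
Counts: [2, 3, 0, 1, 0, 0, 1, 1, 0, 0]

Sorted: [0, 0, 1, 1, 1, 3, 6, 7]


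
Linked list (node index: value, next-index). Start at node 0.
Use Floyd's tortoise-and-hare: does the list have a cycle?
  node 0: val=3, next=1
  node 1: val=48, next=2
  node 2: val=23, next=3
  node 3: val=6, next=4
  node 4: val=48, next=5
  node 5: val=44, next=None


Floyd's tortoise (slow, +1) and hare (fast, +2):
  init: slow=0, fast=0
  step 1: slow=1, fast=2
  step 2: slow=2, fast=4
  step 3: fast 4->5->None, no cycle

Cycle: no


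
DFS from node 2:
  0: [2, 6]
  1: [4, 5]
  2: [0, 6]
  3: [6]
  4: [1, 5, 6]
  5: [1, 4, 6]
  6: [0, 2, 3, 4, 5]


Visit 2, push [6, 0]
Visit 0, push [6]
Visit 6, push [5, 4, 3]
Visit 3, push []
Visit 4, push [5, 1]
Visit 1, push [5]
Visit 5, push []

DFS order: [2, 0, 6, 3, 4, 1, 5]


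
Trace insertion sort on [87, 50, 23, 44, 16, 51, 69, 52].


Initial: [87, 50, 23, 44, 16, 51, 69, 52]
Insert 50: [50, 87, 23, 44, 16, 51, 69, 52]
Insert 23: [23, 50, 87, 44, 16, 51, 69, 52]
Insert 44: [23, 44, 50, 87, 16, 51, 69, 52]
Insert 16: [16, 23, 44, 50, 87, 51, 69, 52]
Insert 51: [16, 23, 44, 50, 51, 87, 69, 52]
Insert 69: [16, 23, 44, 50, 51, 69, 87, 52]
Insert 52: [16, 23, 44, 50, 51, 52, 69, 87]

Sorted: [16, 23, 44, 50, 51, 52, 69, 87]


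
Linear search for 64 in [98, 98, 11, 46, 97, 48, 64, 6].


i=0: 98!=64
i=1: 98!=64
i=2: 11!=64
i=3: 46!=64
i=4: 97!=64
i=5: 48!=64
i=6: 64==64 found!

Found at 6, 7 comps


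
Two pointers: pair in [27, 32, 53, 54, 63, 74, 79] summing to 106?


lo=0(27)+hi=6(79)=106

Yes: 27+79=106


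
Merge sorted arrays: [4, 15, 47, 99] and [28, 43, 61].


Take 4 from A
Take 15 from A
Take 28 from B
Take 43 from B
Take 47 from A
Take 61 from B

Merged: [4, 15, 28, 43, 47, 61, 99]


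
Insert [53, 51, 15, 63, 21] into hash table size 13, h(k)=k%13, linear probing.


Insert 53: h=1 -> slot 1
Insert 51: h=12 -> slot 12
Insert 15: h=2 -> slot 2
Insert 63: h=11 -> slot 11
Insert 21: h=8 -> slot 8

Table: [None, 53, 15, None, None, None, None, None, 21, None, None, 63, 51]


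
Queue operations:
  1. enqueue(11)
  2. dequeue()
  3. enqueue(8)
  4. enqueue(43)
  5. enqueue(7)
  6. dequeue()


enqueue(11) -> [11]
dequeue()->11, []
enqueue(8) -> [8]
enqueue(43) -> [8, 43]
enqueue(7) -> [8, 43, 7]
dequeue()->8, [43, 7]

Final queue: [43, 7]


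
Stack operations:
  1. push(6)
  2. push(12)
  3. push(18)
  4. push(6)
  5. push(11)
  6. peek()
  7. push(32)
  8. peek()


push(6) -> [6]
push(12) -> [6, 12]
push(18) -> [6, 12, 18]
push(6) -> [6, 12, 18, 6]
push(11) -> [6, 12, 18, 6, 11]
peek()->11
push(32) -> [6, 12, 18, 6, 11, 32]
peek()->32

Final stack: [6, 12, 18, 6, 11, 32]


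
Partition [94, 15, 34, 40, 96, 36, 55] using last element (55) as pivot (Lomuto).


Pivot: 55
  15 <= 55: swap -> [15, 94, 34, 40, 96, 36, 55]
  34 <= 55: swap -> [15, 34, 94, 40, 96, 36, 55]
  40 <= 55: swap -> [15, 34, 40, 94, 96, 36, 55]
  36 <= 55: swap -> [15, 34, 40, 36, 96, 94, 55]
Place pivot at 4: [15, 34, 40, 36, 55, 94, 96]

Partitioned: [15, 34, 40, 36, 55, 94, 96]


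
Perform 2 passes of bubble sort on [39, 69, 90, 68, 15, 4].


Initial: [39, 69, 90, 68, 15, 4]
Pass 1: [39, 69, 68, 15, 4, 90] (3 swaps)
Pass 2: [39, 68, 15, 4, 69, 90] (3 swaps)

After 2 passes: [39, 68, 15, 4, 69, 90]


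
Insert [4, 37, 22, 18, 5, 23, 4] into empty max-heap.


Insert 4: [4]
Insert 37: [37, 4]
Insert 22: [37, 4, 22]
Insert 18: [37, 18, 22, 4]
Insert 5: [37, 18, 22, 4, 5]
Insert 23: [37, 18, 23, 4, 5, 22]
Insert 4: [37, 18, 23, 4, 5, 22, 4]

Final heap: [37, 18, 23, 4, 5, 22, 4]


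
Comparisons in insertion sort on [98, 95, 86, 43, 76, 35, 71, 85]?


Algorithm: insertion sort
Input: [98, 95, 86, 43, 76, 35, 71, 85]
Sorted: [35, 43, 71, 76, 85, 86, 95, 98]

24


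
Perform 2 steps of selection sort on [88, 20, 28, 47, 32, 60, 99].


Initial: [88, 20, 28, 47, 32, 60, 99]
Step 1: min=20 at 1
  Swap: [20, 88, 28, 47, 32, 60, 99]
Step 2: min=28 at 2
  Swap: [20, 28, 88, 47, 32, 60, 99]

After 2 steps: [20, 28, 88, 47, 32, 60, 99]


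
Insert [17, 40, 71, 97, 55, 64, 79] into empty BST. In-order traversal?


Insert 17: root
Insert 40: R from 17
Insert 71: R from 17 -> R from 40
Insert 97: R from 17 -> R from 40 -> R from 71
Insert 55: R from 17 -> R from 40 -> L from 71
Insert 64: R from 17 -> R from 40 -> L from 71 -> R from 55
Insert 79: R from 17 -> R from 40 -> R from 71 -> L from 97

In-order: [17, 40, 55, 64, 71, 79, 97]


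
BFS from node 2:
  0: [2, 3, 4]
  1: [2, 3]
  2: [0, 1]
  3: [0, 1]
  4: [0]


Visit 2, enqueue [0, 1]
Visit 0, enqueue [3, 4]
Visit 1, enqueue []
Visit 3, enqueue []
Visit 4, enqueue []

BFS order: [2, 0, 1, 3, 4]


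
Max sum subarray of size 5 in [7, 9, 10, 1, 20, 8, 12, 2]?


[0:5]: 47
[1:6]: 48
[2:7]: 51
[3:8]: 43

Max: 51 at [2:7]


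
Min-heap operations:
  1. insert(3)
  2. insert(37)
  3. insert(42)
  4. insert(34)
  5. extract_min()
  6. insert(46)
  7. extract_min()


insert(3) -> [3]
insert(37) -> [3, 37]
insert(42) -> [3, 37, 42]
insert(34) -> [3, 34, 42, 37]
extract_min()->3, [34, 37, 42]
insert(46) -> [34, 37, 42, 46]
extract_min()->34, [37, 46, 42]

Final heap: [37, 46, 42]


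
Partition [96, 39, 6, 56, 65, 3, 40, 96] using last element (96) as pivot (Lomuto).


Pivot: 96
  96 <= 96: advance i (no swap)
  39 <= 96: advance i (no swap)
  6 <= 96: advance i (no swap)
  56 <= 96: advance i (no swap)
  65 <= 96: advance i (no swap)
  3 <= 96: advance i (no swap)
  40 <= 96: advance i (no swap)
Place pivot at 7: [96, 39, 6, 56, 65, 3, 40, 96]

Partitioned: [96, 39, 6, 56, 65, 3, 40, 96]


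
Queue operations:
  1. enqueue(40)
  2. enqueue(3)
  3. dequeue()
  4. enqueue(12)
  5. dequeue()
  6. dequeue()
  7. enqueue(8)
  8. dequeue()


enqueue(40) -> [40]
enqueue(3) -> [40, 3]
dequeue()->40, [3]
enqueue(12) -> [3, 12]
dequeue()->3, [12]
dequeue()->12, []
enqueue(8) -> [8]
dequeue()->8, []

Final queue: []


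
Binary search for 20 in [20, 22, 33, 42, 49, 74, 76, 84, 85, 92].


Step 1: lo=0, hi=9, mid=4, val=49
Step 2: lo=0, hi=3, mid=1, val=22
Step 3: lo=0, hi=0, mid=0, val=20

Found at index 0


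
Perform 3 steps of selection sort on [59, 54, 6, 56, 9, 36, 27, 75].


Initial: [59, 54, 6, 56, 9, 36, 27, 75]
Step 1: min=6 at 2
  Swap: [6, 54, 59, 56, 9, 36, 27, 75]
Step 2: min=9 at 4
  Swap: [6, 9, 59, 56, 54, 36, 27, 75]
Step 3: min=27 at 6
  Swap: [6, 9, 27, 56, 54, 36, 59, 75]

After 3 steps: [6, 9, 27, 56, 54, 36, 59, 75]


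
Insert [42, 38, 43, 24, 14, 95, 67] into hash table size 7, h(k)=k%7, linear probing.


Insert 42: h=0 -> slot 0
Insert 38: h=3 -> slot 3
Insert 43: h=1 -> slot 1
Insert 24: h=3, 1 probes -> slot 4
Insert 14: h=0, 2 probes -> slot 2
Insert 95: h=4, 1 probes -> slot 5
Insert 67: h=4, 2 probes -> slot 6

Table: [42, 43, 14, 38, 24, 95, 67]


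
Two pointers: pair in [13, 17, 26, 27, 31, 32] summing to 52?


lo=0(13)+hi=5(32)=45
lo=1(17)+hi=5(32)=49
lo=2(26)+hi=5(32)=58
lo=2(26)+hi=4(31)=57
lo=2(26)+hi=3(27)=53

No pair found


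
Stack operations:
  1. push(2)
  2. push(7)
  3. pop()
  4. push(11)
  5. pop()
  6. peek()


push(2) -> [2]
push(7) -> [2, 7]
pop()->7, [2]
push(11) -> [2, 11]
pop()->11, [2]
peek()->2

Final stack: [2]


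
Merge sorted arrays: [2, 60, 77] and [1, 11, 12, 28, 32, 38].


Take 1 from B
Take 2 from A
Take 11 from B
Take 12 from B
Take 28 from B
Take 32 from B
Take 38 from B

Merged: [1, 2, 11, 12, 28, 32, 38, 60, 77]


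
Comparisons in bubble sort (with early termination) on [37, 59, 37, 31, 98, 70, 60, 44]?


Algorithm: bubble sort (with early termination)
Input: [37, 59, 37, 31, 98, 70, 60, 44]
Sorted: [31, 37, 37, 44, 59, 60, 70, 98]

25


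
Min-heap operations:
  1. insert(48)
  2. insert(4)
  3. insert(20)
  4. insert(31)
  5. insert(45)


insert(48) -> [48]
insert(4) -> [4, 48]
insert(20) -> [4, 48, 20]
insert(31) -> [4, 31, 20, 48]
insert(45) -> [4, 31, 20, 48, 45]

Final heap: [4, 31, 20, 48, 45]


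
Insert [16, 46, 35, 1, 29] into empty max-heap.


Insert 16: [16]
Insert 46: [46, 16]
Insert 35: [46, 16, 35]
Insert 1: [46, 16, 35, 1]
Insert 29: [46, 29, 35, 1, 16]

Final heap: [46, 29, 35, 1, 16]


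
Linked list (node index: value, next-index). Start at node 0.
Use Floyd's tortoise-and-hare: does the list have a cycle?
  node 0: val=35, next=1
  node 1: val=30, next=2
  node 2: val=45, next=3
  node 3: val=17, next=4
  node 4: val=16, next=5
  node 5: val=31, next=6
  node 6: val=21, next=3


Floyd's tortoise (slow, +1) and hare (fast, +2):
  init: slow=0, fast=0
  step 1: slow=1, fast=2
  step 2: slow=2, fast=4
  step 3: slow=3, fast=6
  step 4: slow=4, fast=4
  slow == fast at node 4: cycle detected

Cycle: yes


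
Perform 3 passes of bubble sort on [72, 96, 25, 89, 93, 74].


Initial: [72, 96, 25, 89, 93, 74]
Pass 1: [72, 25, 89, 93, 74, 96] (4 swaps)
Pass 2: [25, 72, 89, 74, 93, 96] (2 swaps)
Pass 3: [25, 72, 74, 89, 93, 96] (1 swaps)

After 3 passes: [25, 72, 74, 89, 93, 96]


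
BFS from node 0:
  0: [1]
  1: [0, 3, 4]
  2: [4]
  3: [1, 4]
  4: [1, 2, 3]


Visit 0, enqueue [1]
Visit 1, enqueue [3, 4]
Visit 3, enqueue []
Visit 4, enqueue [2]
Visit 2, enqueue []

BFS order: [0, 1, 3, 4, 2]


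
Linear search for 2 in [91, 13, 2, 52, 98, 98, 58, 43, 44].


i=0: 91!=2
i=1: 13!=2
i=2: 2==2 found!

Found at 2, 3 comps


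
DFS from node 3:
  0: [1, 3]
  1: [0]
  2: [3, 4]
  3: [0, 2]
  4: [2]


Visit 3, push [2, 0]
Visit 0, push [1]
Visit 1, push []
Visit 2, push [4]
Visit 4, push []

DFS order: [3, 0, 1, 2, 4]


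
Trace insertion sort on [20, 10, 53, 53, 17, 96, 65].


Initial: [20, 10, 53, 53, 17, 96, 65]
Insert 10: [10, 20, 53, 53, 17, 96, 65]
Insert 53: [10, 20, 53, 53, 17, 96, 65]
Insert 53: [10, 20, 53, 53, 17, 96, 65]
Insert 17: [10, 17, 20, 53, 53, 96, 65]
Insert 96: [10, 17, 20, 53, 53, 96, 65]
Insert 65: [10, 17, 20, 53, 53, 65, 96]

Sorted: [10, 17, 20, 53, 53, 65, 96]


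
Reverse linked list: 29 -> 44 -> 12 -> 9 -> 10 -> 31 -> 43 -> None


Step 1: curr=29, set curr.next=prev(None) | reversed so far: 29
Step 2: curr=44, set curr.next=prev(29) | reversed so far: 44 -> 29
Step 3: curr=12, set curr.next=prev(44) | reversed so far: 12 -> 44 -> 29
Step 4: curr=9, set curr.next=prev(12) | reversed so far: 9 -> 12 -> 44 -> 29
Step 5: curr=10, set curr.next=prev(9) | reversed so far: 10 -> 9 -> 12 -> 44 -> 29
Step 6: curr=31, set curr.next=prev(10) | reversed so far: 31 -> 10 -> 9 -> 12 -> 44 -> 29
Step 7: curr=43, set curr.next=prev(31) | reversed so far: 43 -> 31 -> 10 -> 9 -> 12 -> 44 -> 29

43 -> 31 -> 10 -> 9 -> 12 -> 44 -> 29 -> None


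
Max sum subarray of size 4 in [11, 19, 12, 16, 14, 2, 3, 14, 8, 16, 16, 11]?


[0:4]: 58
[1:5]: 61
[2:6]: 44
[3:7]: 35
[4:8]: 33
[5:9]: 27
[6:10]: 41
[7:11]: 54
[8:12]: 51

Max: 61 at [1:5]


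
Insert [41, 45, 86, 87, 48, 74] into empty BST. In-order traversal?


Insert 41: root
Insert 45: R from 41
Insert 86: R from 41 -> R from 45
Insert 87: R from 41 -> R from 45 -> R from 86
Insert 48: R from 41 -> R from 45 -> L from 86
Insert 74: R from 41 -> R from 45 -> L from 86 -> R from 48

In-order: [41, 45, 48, 74, 86, 87]


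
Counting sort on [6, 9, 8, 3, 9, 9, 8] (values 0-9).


Input: [6, 9, 8, 3, 9, 9, 8]
Counts: [0, 0, 0, 1, 0, 0, 1, 0, 2, 3]

Sorted: [3, 6, 8, 8, 9, 9, 9]


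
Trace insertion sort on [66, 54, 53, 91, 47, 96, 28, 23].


Initial: [66, 54, 53, 91, 47, 96, 28, 23]
Insert 54: [54, 66, 53, 91, 47, 96, 28, 23]
Insert 53: [53, 54, 66, 91, 47, 96, 28, 23]
Insert 91: [53, 54, 66, 91, 47, 96, 28, 23]
Insert 47: [47, 53, 54, 66, 91, 96, 28, 23]
Insert 96: [47, 53, 54, 66, 91, 96, 28, 23]
Insert 28: [28, 47, 53, 54, 66, 91, 96, 23]
Insert 23: [23, 28, 47, 53, 54, 66, 91, 96]

Sorted: [23, 28, 47, 53, 54, 66, 91, 96]


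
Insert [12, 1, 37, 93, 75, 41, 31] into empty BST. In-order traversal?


Insert 12: root
Insert 1: L from 12
Insert 37: R from 12
Insert 93: R from 12 -> R from 37
Insert 75: R from 12 -> R from 37 -> L from 93
Insert 41: R from 12 -> R from 37 -> L from 93 -> L from 75
Insert 31: R from 12 -> L from 37

In-order: [1, 12, 31, 37, 41, 75, 93]


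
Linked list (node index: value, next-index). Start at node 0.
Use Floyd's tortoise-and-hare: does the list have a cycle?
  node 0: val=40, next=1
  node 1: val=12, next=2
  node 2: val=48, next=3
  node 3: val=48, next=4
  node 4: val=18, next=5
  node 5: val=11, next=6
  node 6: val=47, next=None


Floyd's tortoise (slow, +1) and hare (fast, +2):
  init: slow=0, fast=0
  step 1: slow=1, fast=2
  step 2: slow=2, fast=4
  step 3: slow=3, fast=6
  step 4: fast -> None, no cycle

Cycle: no


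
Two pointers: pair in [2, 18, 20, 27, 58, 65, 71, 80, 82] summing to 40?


lo=0(2)+hi=8(82)=84
lo=0(2)+hi=7(80)=82
lo=0(2)+hi=6(71)=73
lo=0(2)+hi=5(65)=67
lo=0(2)+hi=4(58)=60
lo=0(2)+hi=3(27)=29
lo=1(18)+hi=3(27)=45
lo=1(18)+hi=2(20)=38

No pair found


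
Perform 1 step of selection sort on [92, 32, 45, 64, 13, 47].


Initial: [92, 32, 45, 64, 13, 47]
Step 1: min=13 at 4
  Swap: [13, 32, 45, 64, 92, 47]

After 1 step: [13, 32, 45, 64, 92, 47]


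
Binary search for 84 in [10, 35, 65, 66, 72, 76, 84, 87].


Step 1: lo=0, hi=7, mid=3, val=66
Step 2: lo=4, hi=7, mid=5, val=76
Step 3: lo=6, hi=7, mid=6, val=84

Found at index 6


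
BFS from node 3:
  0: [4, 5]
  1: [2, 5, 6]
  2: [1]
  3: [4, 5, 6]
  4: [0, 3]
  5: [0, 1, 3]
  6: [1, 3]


Visit 3, enqueue [4, 5, 6]
Visit 4, enqueue [0]
Visit 5, enqueue [1]
Visit 6, enqueue []
Visit 0, enqueue []
Visit 1, enqueue [2]
Visit 2, enqueue []

BFS order: [3, 4, 5, 6, 0, 1, 2]


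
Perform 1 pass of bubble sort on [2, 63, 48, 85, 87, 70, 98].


Initial: [2, 63, 48, 85, 87, 70, 98]
Pass 1: [2, 48, 63, 85, 70, 87, 98] (2 swaps)

After 1 pass: [2, 48, 63, 85, 70, 87, 98]


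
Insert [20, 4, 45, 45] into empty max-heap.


Insert 20: [20]
Insert 4: [20, 4]
Insert 45: [45, 4, 20]
Insert 45: [45, 45, 20, 4]

Final heap: [45, 45, 20, 4]


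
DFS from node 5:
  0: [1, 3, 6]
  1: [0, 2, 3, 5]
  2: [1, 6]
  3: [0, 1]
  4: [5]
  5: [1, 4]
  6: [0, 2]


Visit 5, push [4, 1]
Visit 1, push [3, 2, 0]
Visit 0, push [6, 3]
Visit 3, push []
Visit 6, push [2]
Visit 2, push []
Visit 4, push []

DFS order: [5, 1, 0, 3, 6, 2, 4]


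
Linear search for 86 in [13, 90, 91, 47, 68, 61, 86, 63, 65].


i=0: 13!=86
i=1: 90!=86
i=2: 91!=86
i=3: 47!=86
i=4: 68!=86
i=5: 61!=86
i=6: 86==86 found!

Found at 6, 7 comps


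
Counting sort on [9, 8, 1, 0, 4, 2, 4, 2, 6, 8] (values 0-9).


Input: [9, 8, 1, 0, 4, 2, 4, 2, 6, 8]
Counts: [1, 1, 2, 0, 2, 0, 1, 0, 2, 1]

Sorted: [0, 1, 2, 2, 4, 4, 6, 8, 8, 9]


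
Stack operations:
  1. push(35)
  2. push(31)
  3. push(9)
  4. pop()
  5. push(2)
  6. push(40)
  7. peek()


push(35) -> [35]
push(31) -> [35, 31]
push(9) -> [35, 31, 9]
pop()->9, [35, 31]
push(2) -> [35, 31, 2]
push(40) -> [35, 31, 2, 40]
peek()->40

Final stack: [35, 31, 2, 40]


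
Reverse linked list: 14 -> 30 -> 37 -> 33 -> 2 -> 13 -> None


Step 1: curr=14, set curr.next=prev(None) | reversed so far: 14
Step 2: curr=30, set curr.next=prev(14) | reversed so far: 30 -> 14
Step 3: curr=37, set curr.next=prev(30) | reversed so far: 37 -> 30 -> 14
Step 4: curr=33, set curr.next=prev(37) | reversed so far: 33 -> 37 -> 30 -> 14
Step 5: curr=2, set curr.next=prev(33) | reversed so far: 2 -> 33 -> 37 -> 30 -> 14
Step 6: curr=13, set curr.next=prev(2) | reversed so far: 13 -> 2 -> 33 -> 37 -> 30 -> 14

13 -> 2 -> 33 -> 37 -> 30 -> 14 -> None


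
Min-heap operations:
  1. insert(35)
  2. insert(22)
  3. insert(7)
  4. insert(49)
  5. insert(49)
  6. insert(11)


insert(35) -> [35]
insert(22) -> [22, 35]
insert(7) -> [7, 35, 22]
insert(49) -> [7, 35, 22, 49]
insert(49) -> [7, 35, 22, 49, 49]
insert(11) -> [7, 35, 11, 49, 49, 22]

Final heap: [7, 35, 11, 49, 49, 22]


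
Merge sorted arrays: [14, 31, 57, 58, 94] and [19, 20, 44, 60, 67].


Take 14 from A
Take 19 from B
Take 20 from B
Take 31 from A
Take 44 from B
Take 57 from A
Take 58 from A
Take 60 from B
Take 67 from B

Merged: [14, 19, 20, 31, 44, 57, 58, 60, 67, 94]


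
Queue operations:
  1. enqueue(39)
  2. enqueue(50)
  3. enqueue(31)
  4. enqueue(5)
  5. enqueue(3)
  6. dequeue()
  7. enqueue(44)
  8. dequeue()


enqueue(39) -> [39]
enqueue(50) -> [39, 50]
enqueue(31) -> [39, 50, 31]
enqueue(5) -> [39, 50, 31, 5]
enqueue(3) -> [39, 50, 31, 5, 3]
dequeue()->39, [50, 31, 5, 3]
enqueue(44) -> [50, 31, 5, 3, 44]
dequeue()->50, [31, 5, 3, 44]

Final queue: [31, 5, 3, 44]


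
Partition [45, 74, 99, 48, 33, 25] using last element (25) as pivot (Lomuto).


Pivot: 25
Place pivot at 0: [25, 74, 99, 48, 33, 45]

Partitioned: [25, 74, 99, 48, 33, 45]


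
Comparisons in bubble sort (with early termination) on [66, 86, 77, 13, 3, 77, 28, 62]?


Algorithm: bubble sort (with early termination)
Input: [66, 86, 77, 13, 3, 77, 28, 62]
Sorted: [3, 13, 28, 62, 66, 77, 77, 86]

25


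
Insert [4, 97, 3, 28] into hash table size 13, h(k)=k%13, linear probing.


Insert 4: h=4 -> slot 4
Insert 97: h=6 -> slot 6
Insert 3: h=3 -> slot 3
Insert 28: h=2 -> slot 2

Table: [None, None, 28, 3, 4, None, 97, None, None, None, None, None, None]


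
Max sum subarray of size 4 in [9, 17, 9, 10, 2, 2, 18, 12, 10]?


[0:4]: 45
[1:5]: 38
[2:6]: 23
[3:7]: 32
[4:8]: 34
[5:9]: 42

Max: 45 at [0:4]


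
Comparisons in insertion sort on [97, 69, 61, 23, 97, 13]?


Algorithm: insertion sort
Input: [97, 69, 61, 23, 97, 13]
Sorted: [13, 23, 61, 69, 97, 97]

12


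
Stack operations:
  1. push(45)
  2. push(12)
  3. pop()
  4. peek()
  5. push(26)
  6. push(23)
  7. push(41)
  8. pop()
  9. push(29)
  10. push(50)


push(45) -> [45]
push(12) -> [45, 12]
pop()->12, [45]
peek()->45
push(26) -> [45, 26]
push(23) -> [45, 26, 23]
push(41) -> [45, 26, 23, 41]
pop()->41, [45, 26, 23]
push(29) -> [45, 26, 23, 29]
push(50) -> [45, 26, 23, 29, 50]

Final stack: [45, 26, 23, 29, 50]


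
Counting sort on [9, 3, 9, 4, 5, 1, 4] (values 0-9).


Input: [9, 3, 9, 4, 5, 1, 4]
Counts: [0, 1, 0, 1, 2, 1, 0, 0, 0, 2]

Sorted: [1, 3, 4, 4, 5, 9, 9]


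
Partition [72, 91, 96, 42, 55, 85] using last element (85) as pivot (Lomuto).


Pivot: 85
  72 <= 85: advance i (no swap)
  42 <= 85: swap -> [72, 42, 96, 91, 55, 85]
  55 <= 85: swap -> [72, 42, 55, 91, 96, 85]
Place pivot at 3: [72, 42, 55, 85, 96, 91]

Partitioned: [72, 42, 55, 85, 96, 91]


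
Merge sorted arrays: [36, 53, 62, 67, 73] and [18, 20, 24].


Take 18 from B
Take 20 from B
Take 24 from B

Merged: [18, 20, 24, 36, 53, 62, 67, 73]


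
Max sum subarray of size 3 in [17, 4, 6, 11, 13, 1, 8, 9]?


[0:3]: 27
[1:4]: 21
[2:5]: 30
[3:6]: 25
[4:7]: 22
[5:8]: 18

Max: 30 at [2:5]


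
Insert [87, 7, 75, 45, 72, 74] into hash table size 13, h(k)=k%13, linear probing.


Insert 87: h=9 -> slot 9
Insert 7: h=7 -> slot 7
Insert 75: h=10 -> slot 10
Insert 45: h=6 -> slot 6
Insert 72: h=7, 1 probes -> slot 8
Insert 74: h=9, 2 probes -> slot 11

Table: [None, None, None, None, None, None, 45, 7, 72, 87, 75, 74, None]


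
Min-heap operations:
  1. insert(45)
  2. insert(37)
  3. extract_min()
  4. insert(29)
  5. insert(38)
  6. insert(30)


insert(45) -> [45]
insert(37) -> [37, 45]
extract_min()->37, [45]
insert(29) -> [29, 45]
insert(38) -> [29, 45, 38]
insert(30) -> [29, 30, 38, 45]

Final heap: [29, 30, 38, 45]


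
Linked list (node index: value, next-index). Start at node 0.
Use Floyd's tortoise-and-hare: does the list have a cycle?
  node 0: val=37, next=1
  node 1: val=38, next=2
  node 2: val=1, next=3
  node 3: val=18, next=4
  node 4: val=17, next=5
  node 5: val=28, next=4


Floyd's tortoise (slow, +1) and hare (fast, +2):
  init: slow=0, fast=0
  step 1: slow=1, fast=2
  step 2: slow=2, fast=4
  step 3: slow=3, fast=4
  step 4: slow=4, fast=4
  slow == fast at node 4: cycle detected

Cycle: yes


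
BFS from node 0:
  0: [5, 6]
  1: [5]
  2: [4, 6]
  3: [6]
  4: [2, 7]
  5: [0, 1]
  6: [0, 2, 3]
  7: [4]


Visit 0, enqueue [5, 6]
Visit 5, enqueue [1]
Visit 6, enqueue [2, 3]
Visit 1, enqueue []
Visit 2, enqueue [4]
Visit 3, enqueue []
Visit 4, enqueue [7]
Visit 7, enqueue []

BFS order: [0, 5, 6, 1, 2, 3, 4, 7]


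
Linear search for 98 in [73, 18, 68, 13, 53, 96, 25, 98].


i=0: 73!=98
i=1: 18!=98
i=2: 68!=98
i=3: 13!=98
i=4: 53!=98
i=5: 96!=98
i=6: 25!=98
i=7: 98==98 found!

Found at 7, 8 comps


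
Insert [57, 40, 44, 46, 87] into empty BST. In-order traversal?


Insert 57: root
Insert 40: L from 57
Insert 44: L from 57 -> R from 40
Insert 46: L from 57 -> R from 40 -> R from 44
Insert 87: R from 57

In-order: [40, 44, 46, 57, 87]


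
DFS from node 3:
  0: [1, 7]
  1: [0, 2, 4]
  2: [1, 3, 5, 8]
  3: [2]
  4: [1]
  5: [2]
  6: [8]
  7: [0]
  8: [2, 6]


Visit 3, push [2]
Visit 2, push [8, 5, 1]
Visit 1, push [4, 0]
Visit 0, push [7]
Visit 7, push []
Visit 4, push []
Visit 5, push []
Visit 8, push [6]
Visit 6, push []

DFS order: [3, 2, 1, 0, 7, 4, 5, 8, 6]


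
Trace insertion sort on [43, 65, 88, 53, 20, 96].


Initial: [43, 65, 88, 53, 20, 96]
Insert 65: [43, 65, 88, 53, 20, 96]
Insert 88: [43, 65, 88, 53, 20, 96]
Insert 53: [43, 53, 65, 88, 20, 96]
Insert 20: [20, 43, 53, 65, 88, 96]
Insert 96: [20, 43, 53, 65, 88, 96]

Sorted: [20, 43, 53, 65, 88, 96]


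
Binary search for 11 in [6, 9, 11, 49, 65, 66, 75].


Step 1: lo=0, hi=6, mid=3, val=49
Step 2: lo=0, hi=2, mid=1, val=9
Step 3: lo=2, hi=2, mid=2, val=11

Found at index 2


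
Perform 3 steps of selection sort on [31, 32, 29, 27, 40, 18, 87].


Initial: [31, 32, 29, 27, 40, 18, 87]
Step 1: min=18 at 5
  Swap: [18, 32, 29, 27, 40, 31, 87]
Step 2: min=27 at 3
  Swap: [18, 27, 29, 32, 40, 31, 87]
Step 3: min=29 at 2
  Swap: [18, 27, 29, 32, 40, 31, 87]

After 3 steps: [18, 27, 29, 32, 40, 31, 87]


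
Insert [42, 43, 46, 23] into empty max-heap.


Insert 42: [42]
Insert 43: [43, 42]
Insert 46: [46, 42, 43]
Insert 23: [46, 42, 43, 23]

Final heap: [46, 42, 43, 23]


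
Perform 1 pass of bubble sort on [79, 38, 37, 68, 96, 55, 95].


Initial: [79, 38, 37, 68, 96, 55, 95]
Pass 1: [38, 37, 68, 79, 55, 95, 96] (5 swaps)

After 1 pass: [38, 37, 68, 79, 55, 95, 96]


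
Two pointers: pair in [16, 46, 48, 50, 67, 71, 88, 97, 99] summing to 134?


lo=0(16)+hi=8(99)=115
lo=1(46)+hi=8(99)=145
lo=1(46)+hi=7(97)=143
lo=1(46)+hi=6(88)=134

Yes: 46+88=134


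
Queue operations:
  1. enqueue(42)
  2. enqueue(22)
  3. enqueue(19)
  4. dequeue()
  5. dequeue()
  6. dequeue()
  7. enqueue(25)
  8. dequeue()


enqueue(42) -> [42]
enqueue(22) -> [42, 22]
enqueue(19) -> [42, 22, 19]
dequeue()->42, [22, 19]
dequeue()->22, [19]
dequeue()->19, []
enqueue(25) -> [25]
dequeue()->25, []

Final queue: []


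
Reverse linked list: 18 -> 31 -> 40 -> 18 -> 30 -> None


Step 1: curr=18, set curr.next=prev(None) | reversed so far: 18
Step 2: curr=31, set curr.next=prev(18) | reversed so far: 31 -> 18
Step 3: curr=40, set curr.next=prev(31) | reversed so far: 40 -> 31 -> 18
Step 4: curr=18, set curr.next=prev(40) | reversed so far: 18 -> 40 -> 31 -> 18
Step 5: curr=30, set curr.next=prev(18) | reversed so far: 30 -> 18 -> 40 -> 31 -> 18

30 -> 18 -> 40 -> 31 -> 18 -> None


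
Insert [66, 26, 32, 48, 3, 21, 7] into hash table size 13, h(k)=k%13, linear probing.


Insert 66: h=1 -> slot 1
Insert 26: h=0 -> slot 0
Insert 32: h=6 -> slot 6
Insert 48: h=9 -> slot 9
Insert 3: h=3 -> slot 3
Insert 21: h=8 -> slot 8
Insert 7: h=7 -> slot 7

Table: [26, 66, None, 3, None, None, 32, 7, 21, 48, None, None, None]


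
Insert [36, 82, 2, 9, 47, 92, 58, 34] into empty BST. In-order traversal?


Insert 36: root
Insert 82: R from 36
Insert 2: L from 36
Insert 9: L from 36 -> R from 2
Insert 47: R from 36 -> L from 82
Insert 92: R from 36 -> R from 82
Insert 58: R from 36 -> L from 82 -> R from 47
Insert 34: L from 36 -> R from 2 -> R from 9

In-order: [2, 9, 34, 36, 47, 58, 82, 92]


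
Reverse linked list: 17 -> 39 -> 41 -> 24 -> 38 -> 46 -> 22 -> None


Step 1: curr=17, set curr.next=prev(None) | reversed so far: 17
Step 2: curr=39, set curr.next=prev(17) | reversed so far: 39 -> 17
Step 3: curr=41, set curr.next=prev(39) | reversed so far: 41 -> 39 -> 17
Step 4: curr=24, set curr.next=prev(41) | reversed so far: 24 -> 41 -> 39 -> 17
Step 5: curr=38, set curr.next=prev(24) | reversed so far: 38 -> 24 -> 41 -> 39 -> 17
Step 6: curr=46, set curr.next=prev(38) | reversed so far: 46 -> 38 -> 24 -> 41 -> 39 -> 17
Step 7: curr=22, set curr.next=prev(46) | reversed so far: 22 -> 46 -> 38 -> 24 -> 41 -> 39 -> 17

22 -> 46 -> 38 -> 24 -> 41 -> 39 -> 17 -> None


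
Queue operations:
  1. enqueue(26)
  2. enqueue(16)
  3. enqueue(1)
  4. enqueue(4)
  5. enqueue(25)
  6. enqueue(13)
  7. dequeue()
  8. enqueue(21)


enqueue(26) -> [26]
enqueue(16) -> [26, 16]
enqueue(1) -> [26, 16, 1]
enqueue(4) -> [26, 16, 1, 4]
enqueue(25) -> [26, 16, 1, 4, 25]
enqueue(13) -> [26, 16, 1, 4, 25, 13]
dequeue()->26, [16, 1, 4, 25, 13]
enqueue(21) -> [16, 1, 4, 25, 13, 21]

Final queue: [16, 1, 4, 25, 13, 21]


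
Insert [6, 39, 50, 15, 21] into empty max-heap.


Insert 6: [6]
Insert 39: [39, 6]
Insert 50: [50, 6, 39]
Insert 15: [50, 15, 39, 6]
Insert 21: [50, 21, 39, 6, 15]

Final heap: [50, 21, 39, 6, 15]


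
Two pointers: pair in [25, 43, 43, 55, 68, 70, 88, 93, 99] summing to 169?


lo=0(25)+hi=8(99)=124
lo=1(43)+hi=8(99)=142
lo=2(43)+hi=8(99)=142
lo=3(55)+hi=8(99)=154
lo=4(68)+hi=8(99)=167
lo=5(70)+hi=8(99)=169

Yes: 70+99=169


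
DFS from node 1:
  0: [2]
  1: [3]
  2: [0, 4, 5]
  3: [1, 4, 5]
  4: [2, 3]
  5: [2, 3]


Visit 1, push [3]
Visit 3, push [5, 4]
Visit 4, push [2]
Visit 2, push [5, 0]
Visit 0, push []
Visit 5, push []

DFS order: [1, 3, 4, 2, 0, 5]


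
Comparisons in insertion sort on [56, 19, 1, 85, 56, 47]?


Algorithm: insertion sort
Input: [56, 19, 1, 85, 56, 47]
Sorted: [1, 19, 47, 56, 56, 85]

10


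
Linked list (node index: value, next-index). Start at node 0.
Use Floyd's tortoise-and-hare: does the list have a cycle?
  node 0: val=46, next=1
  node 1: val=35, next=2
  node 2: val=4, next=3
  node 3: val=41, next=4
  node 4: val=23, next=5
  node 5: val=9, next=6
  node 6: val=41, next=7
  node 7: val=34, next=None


Floyd's tortoise (slow, +1) and hare (fast, +2):
  init: slow=0, fast=0
  step 1: slow=1, fast=2
  step 2: slow=2, fast=4
  step 3: slow=3, fast=6
  step 4: fast 6->7->None, no cycle

Cycle: no


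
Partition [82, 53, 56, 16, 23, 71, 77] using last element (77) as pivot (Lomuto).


Pivot: 77
  53 <= 77: swap -> [53, 82, 56, 16, 23, 71, 77]
  56 <= 77: swap -> [53, 56, 82, 16, 23, 71, 77]
  16 <= 77: swap -> [53, 56, 16, 82, 23, 71, 77]
  23 <= 77: swap -> [53, 56, 16, 23, 82, 71, 77]
  71 <= 77: swap -> [53, 56, 16, 23, 71, 82, 77]
Place pivot at 5: [53, 56, 16, 23, 71, 77, 82]

Partitioned: [53, 56, 16, 23, 71, 77, 82]


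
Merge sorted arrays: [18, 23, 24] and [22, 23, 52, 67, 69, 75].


Take 18 from A
Take 22 from B
Take 23 from A
Take 23 from B
Take 24 from A

Merged: [18, 22, 23, 23, 24, 52, 67, 69, 75]


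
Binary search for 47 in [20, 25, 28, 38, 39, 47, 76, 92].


Step 1: lo=0, hi=7, mid=3, val=38
Step 2: lo=4, hi=7, mid=5, val=47

Found at index 5


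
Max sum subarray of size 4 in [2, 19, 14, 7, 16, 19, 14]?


[0:4]: 42
[1:5]: 56
[2:6]: 56
[3:7]: 56

Max: 56 at [1:5]


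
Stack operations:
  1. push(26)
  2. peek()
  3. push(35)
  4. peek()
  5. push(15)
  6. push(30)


push(26) -> [26]
peek()->26
push(35) -> [26, 35]
peek()->35
push(15) -> [26, 35, 15]
push(30) -> [26, 35, 15, 30]

Final stack: [26, 35, 15, 30]


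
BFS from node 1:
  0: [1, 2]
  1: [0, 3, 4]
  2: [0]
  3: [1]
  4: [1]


Visit 1, enqueue [0, 3, 4]
Visit 0, enqueue [2]
Visit 3, enqueue []
Visit 4, enqueue []
Visit 2, enqueue []

BFS order: [1, 0, 3, 4, 2]


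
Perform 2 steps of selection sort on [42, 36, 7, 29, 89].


Initial: [42, 36, 7, 29, 89]
Step 1: min=7 at 2
  Swap: [7, 36, 42, 29, 89]
Step 2: min=29 at 3
  Swap: [7, 29, 42, 36, 89]

After 2 steps: [7, 29, 42, 36, 89]


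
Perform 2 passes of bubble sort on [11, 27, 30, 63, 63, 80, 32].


Initial: [11, 27, 30, 63, 63, 80, 32]
Pass 1: [11, 27, 30, 63, 63, 32, 80] (1 swaps)
Pass 2: [11, 27, 30, 63, 32, 63, 80] (1 swaps)

After 2 passes: [11, 27, 30, 63, 32, 63, 80]


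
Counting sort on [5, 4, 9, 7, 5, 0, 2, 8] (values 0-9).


Input: [5, 4, 9, 7, 5, 0, 2, 8]
Counts: [1, 0, 1, 0, 1, 2, 0, 1, 1, 1]

Sorted: [0, 2, 4, 5, 5, 7, 8, 9]


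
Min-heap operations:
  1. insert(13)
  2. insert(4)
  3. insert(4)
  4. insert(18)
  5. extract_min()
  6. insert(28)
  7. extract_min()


insert(13) -> [13]
insert(4) -> [4, 13]
insert(4) -> [4, 13, 4]
insert(18) -> [4, 13, 4, 18]
extract_min()->4, [4, 13, 18]
insert(28) -> [4, 13, 18, 28]
extract_min()->4, [13, 28, 18]

Final heap: [13, 28, 18]


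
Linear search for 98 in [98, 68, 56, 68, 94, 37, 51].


i=0: 98==98 found!

Found at 0, 1 comps


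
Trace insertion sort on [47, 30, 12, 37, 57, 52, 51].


Initial: [47, 30, 12, 37, 57, 52, 51]
Insert 30: [30, 47, 12, 37, 57, 52, 51]
Insert 12: [12, 30, 47, 37, 57, 52, 51]
Insert 37: [12, 30, 37, 47, 57, 52, 51]
Insert 57: [12, 30, 37, 47, 57, 52, 51]
Insert 52: [12, 30, 37, 47, 52, 57, 51]
Insert 51: [12, 30, 37, 47, 51, 52, 57]

Sorted: [12, 30, 37, 47, 51, 52, 57]


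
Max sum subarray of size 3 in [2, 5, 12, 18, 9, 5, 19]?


[0:3]: 19
[1:4]: 35
[2:5]: 39
[3:6]: 32
[4:7]: 33

Max: 39 at [2:5]


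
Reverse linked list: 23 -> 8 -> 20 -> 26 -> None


Step 1: curr=23, set curr.next=prev(None) | reversed so far: 23
Step 2: curr=8, set curr.next=prev(23) | reversed so far: 8 -> 23
Step 3: curr=20, set curr.next=prev(8) | reversed so far: 20 -> 8 -> 23
Step 4: curr=26, set curr.next=prev(20) | reversed so far: 26 -> 20 -> 8 -> 23

26 -> 20 -> 8 -> 23 -> None


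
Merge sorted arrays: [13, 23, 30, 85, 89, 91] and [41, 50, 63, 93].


Take 13 from A
Take 23 from A
Take 30 from A
Take 41 from B
Take 50 from B
Take 63 from B
Take 85 from A
Take 89 from A
Take 91 from A

Merged: [13, 23, 30, 41, 50, 63, 85, 89, 91, 93]


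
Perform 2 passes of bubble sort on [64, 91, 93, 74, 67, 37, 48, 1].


Initial: [64, 91, 93, 74, 67, 37, 48, 1]
Pass 1: [64, 91, 74, 67, 37, 48, 1, 93] (5 swaps)
Pass 2: [64, 74, 67, 37, 48, 1, 91, 93] (5 swaps)

After 2 passes: [64, 74, 67, 37, 48, 1, 91, 93]


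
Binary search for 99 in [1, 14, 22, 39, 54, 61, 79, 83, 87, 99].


Step 1: lo=0, hi=9, mid=4, val=54
Step 2: lo=5, hi=9, mid=7, val=83
Step 3: lo=8, hi=9, mid=8, val=87
Step 4: lo=9, hi=9, mid=9, val=99

Found at index 9


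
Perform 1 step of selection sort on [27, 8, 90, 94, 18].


Initial: [27, 8, 90, 94, 18]
Step 1: min=8 at 1
  Swap: [8, 27, 90, 94, 18]

After 1 step: [8, 27, 90, 94, 18]


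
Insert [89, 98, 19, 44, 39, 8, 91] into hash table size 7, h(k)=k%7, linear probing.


Insert 89: h=5 -> slot 5
Insert 98: h=0 -> slot 0
Insert 19: h=5, 1 probes -> slot 6
Insert 44: h=2 -> slot 2
Insert 39: h=4 -> slot 4
Insert 8: h=1 -> slot 1
Insert 91: h=0, 3 probes -> slot 3

Table: [98, 8, 44, 91, 39, 89, 19]


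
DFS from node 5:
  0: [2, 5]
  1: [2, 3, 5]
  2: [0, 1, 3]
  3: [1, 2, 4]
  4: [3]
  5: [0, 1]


Visit 5, push [1, 0]
Visit 0, push [2]
Visit 2, push [3, 1]
Visit 1, push [3]
Visit 3, push [4]
Visit 4, push []

DFS order: [5, 0, 2, 1, 3, 4]


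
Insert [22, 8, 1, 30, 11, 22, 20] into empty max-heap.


Insert 22: [22]
Insert 8: [22, 8]
Insert 1: [22, 8, 1]
Insert 30: [30, 22, 1, 8]
Insert 11: [30, 22, 1, 8, 11]
Insert 22: [30, 22, 22, 8, 11, 1]
Insert 20: [30, 22, 22, 8, 11, 1, 20]

Final heap: [30, 22, 22, 8, 11, 1, 20]
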